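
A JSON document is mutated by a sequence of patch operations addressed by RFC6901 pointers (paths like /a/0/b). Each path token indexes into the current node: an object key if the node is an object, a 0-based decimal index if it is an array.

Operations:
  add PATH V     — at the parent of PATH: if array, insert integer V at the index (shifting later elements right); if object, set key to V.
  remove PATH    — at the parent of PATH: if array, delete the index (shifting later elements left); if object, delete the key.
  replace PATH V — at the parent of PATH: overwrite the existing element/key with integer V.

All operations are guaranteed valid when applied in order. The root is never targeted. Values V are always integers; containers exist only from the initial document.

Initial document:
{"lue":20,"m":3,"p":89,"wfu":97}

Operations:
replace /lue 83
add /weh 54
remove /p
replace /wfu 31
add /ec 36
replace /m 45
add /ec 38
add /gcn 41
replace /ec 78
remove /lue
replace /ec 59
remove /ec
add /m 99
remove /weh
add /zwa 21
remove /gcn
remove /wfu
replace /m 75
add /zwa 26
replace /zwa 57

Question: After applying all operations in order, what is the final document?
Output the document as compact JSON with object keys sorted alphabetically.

After op 1 (replace /lue 83): {"lue":83,"m":3,"p":89,"wfu":97}
After op 2 (add /weh 54): {"lue":83,"m":3,"p":89,"weh":54,"wfu":97}
After op 3 (remove /p): {"lue":83,"m":3,"weh":54,"wfu":97}
After op 4 (replace /wfu 31): {"lue":83,"m":3,"weh":54,"wfu":31}
After op 5 (add /ec 36): {"ec":36,"lue":83,"m":3,"weh":54,"wfu":31}
After op 6 (replace /m 45): {"ec":36,"lue":83,"m":45,"weh":54,"wfu":31}
After op 7 (add /ec 38): {"ec":38,"lue":83,"m":45,"weh":54,"wfu":31}
After op 8 (add /gcn 41): {"ec":38,"gcn":41,"lue":83,"m":45,"weh":54,"wfu":31}
After op 9 (replace /ec 78): {"ec":78,"gcn":41,"lue":83,"m":45,"weh":54,"wfu":31}
After op 10 (remove /lue): {"ec":78,"gcn":41,"m":45,"weh":54,"wfu":31}
After op 11 (replace /ec 59): {"ec":59,"gcn":41,"m":45,"weh":54,"wfu":31}
After op 12 (remove /ec): {"gcn":41,"m":45,"weh":54,"wfu":31}
After op 13 (add /m 99): {"gcn":41,"m":99,"weh":54,"wfu":31}
After op 14 (remove /weh): {"gcn":41,"m":99,"wfu":31}
After op 15 (add /zwa 21): {"gcn":41,"m":99,"wfu":31,"zwa":21}
After op 16 (remove /gcn): {"m":99,"wfu":31,"zwa":21}
After op 17 (remove /wfu): {"m":99,"zwa":21}
After op 18 (replace /m 75): {"m":75,"zwa":21}
After op 19 (add /zwa 26): {"m":75,"zwa":26}
After op 20 (replace /zwa 57): {"m":75,"zwa":57}

Answer: {"m":75,"zwa":57}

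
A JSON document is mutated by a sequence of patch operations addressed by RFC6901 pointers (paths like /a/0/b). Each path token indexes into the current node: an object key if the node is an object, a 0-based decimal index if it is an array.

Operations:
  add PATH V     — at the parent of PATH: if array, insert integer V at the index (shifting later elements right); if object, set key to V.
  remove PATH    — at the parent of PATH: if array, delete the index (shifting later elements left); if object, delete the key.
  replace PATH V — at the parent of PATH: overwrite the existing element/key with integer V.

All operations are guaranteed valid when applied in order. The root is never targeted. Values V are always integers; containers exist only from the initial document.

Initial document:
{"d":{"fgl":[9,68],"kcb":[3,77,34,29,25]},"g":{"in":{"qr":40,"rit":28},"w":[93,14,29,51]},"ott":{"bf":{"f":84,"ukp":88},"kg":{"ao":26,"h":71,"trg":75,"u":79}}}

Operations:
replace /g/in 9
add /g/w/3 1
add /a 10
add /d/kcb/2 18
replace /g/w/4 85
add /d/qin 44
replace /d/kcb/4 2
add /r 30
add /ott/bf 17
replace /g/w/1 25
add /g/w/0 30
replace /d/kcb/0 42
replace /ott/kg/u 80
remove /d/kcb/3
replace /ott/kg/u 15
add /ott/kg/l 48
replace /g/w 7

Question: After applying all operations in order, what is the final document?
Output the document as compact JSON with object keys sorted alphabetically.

After op 1 (replace /g/in 9): {"d":{"fgl":[9,68],"kcb":[3,77,34,29,25]},"g":{"in":9,"w":[93,14,29,51]},"ott":{"bf":{"f":84,"ukp":88},"kg":{"ao":26,"h":71,"trg":75,"u":79}}}
After op 2 (add /g/w/3 1): {"d":{"fgl":[9,68],"kcb":[3,77,34,29,25]},"g":{"in":9,"w":[93,14,29,1,51]},"ott":{"bf":{"f":84,"ukp":88},"kg":{"ao":26,"h":71,"trg":75,"u":79}}}
After op 3 (add /a 10): {"a":10,"d":{"fgl":[9,68],"kcb":[3,77,34,29,25]},"g":{"in":9,"w":[93,14,29,1,51]},"ott":{"bf":{"f":84,"ukp":88},"kg":{"ao":26,"h":71,"trg":75,"u":79}}}
After op 4 (add /d/kcb/2 18): {"a":10,"d":{"fgl":[9,68],"kcb":[3,77,18,34,29,25]},"g":{"in":9,"w":[93,14,29,1,51]},"ott":{"bf":{"f":84,"ukp":88},"kg":{"ao":26,"h":71,"trg":75,"u":79}}}
After op 5 (replace /g/w/4 85): {"a":10,"d":{"fgl":[9,68],"kcb":[3,77,18,34,29,25]},"g":{"in":9,"w":[93,14,29,1,85]},"ott":{"bf":{"f":84,"ukp":88},"kg":{"ao":26,"h":71,"trg":75,"u":79}}}
After op 6 (add /d/qin 44): {"a":10,"d":{"fgl":[9,68],"kcb":[3,77,18,34,29,25],"qin":44},"g":{"in":9,"w":[93,14,29,1,85]},"ott":{"bf":{"f":84,"ukp":88},"kg":{"ao":26,"h":71,"trg":75,"u":79}}}
After op 7 (replace /d/kcb/4 2): {"a":10,"d":{"fgl":[9,68],"kcb":[3,77,18,34,2,25],"qin":44},"g":{"in":9,"w":[93,14,29,1,85]},"ott":{"bf":{"f":84,"ukp":88},"kg":{"ao":26,"h":71,"trg":75,"u":79}}}
After op 8 (add /r 30): {"a":10,"d":{"fgl":[9,68],"kcb":[3,77,18,34,2,25],"qin":44},"g":{"in":9,"w":[93,14,29,1,85]},"ott":{"bf":{"f":84,"ukp":88},"kg":{"ao":26,"h":71,"trg":75,"u":79}},"r":30}
After op 9 (add /ott/bf 17): {"a":10,"d":{"fgl":[9,68],"kcb":[3,77,18,34,2,25],"qin":44},"g":{"in":9,"w":[93,14,29,1,85]},"ott":{"bf":17,"kg":{"ao":26,"h":71,"trg":75,"u":79}},"r":30}
After op 10 (replace /g/w/1 25): {"a":10,"d":{"fgl":[9,68],"kcb":[3,77,18,34,2,25],"qin":44},"g":{"in":9,"w":[93,25,29,1,85]},"ott":{"bf":17,"kg":{"ao":26,"h":71,"trg":75,"u":79}},"r":30}
After op 11 (add /g/w/0 30): {"a":10,"d":{"fgl":[9,68],"kcb":[3,77,18,34,2,25],"qin":44},"g":{"in":9,"w":[30,93,25,29,1,85]},"ott":{"bf":17,"kg":{"ao":26,"h":71,"trg":75,"u":79}},"r":30}
After op 12 (replace /d/kcb/0 42): {"a":10,"d":{"fgl":[9,68],"kcb":[42,77,18,34,2,25],"qin":44},"g":{"in":9,"w":[30,93,25,29,1,85]},"ott":{"bf":17,"kg":{"ao":26,"h":71,"trg":75,"u":79}},"r":30}
After op 13 (replace /ott/kg/u 80): {"a":10,"d":{"fgl":[9,68],"kcb":[42,77,18,34,2,25],"qin":44},"g":{"in":9,"w":[30,93,25,29,1,85]},"ott":{"bf":17,"kg":{"ao":26,"h":71,"trg":75,"u":80}},"r":30}
After op 14 (remove /d/kcb/3): {"a":10,"d":{"fgl":[9,68],"kcb":[42,77,18,2,25],"qin":44},"g":{"in":9,"w":[30,93,25,29,1,85]},"ott":{"bf":17,"kg":{"ao":26,"h":71,"trg":75,"u":80}},"r":30}
After op 15 (replace /ott/kg/u 15): {"a":10,"d":{"fgl":[9,68],"kcb":[42,77,18,2,25],"qin":44},"g":{"in":9,"w":[30,93,25,29,1,85]},"ott":{"bf":17,"kg":{"ao":26,"h":71,"trg":75,"u":15}},"r":30}
After op 16 (add /ott/kg/l 48): {"a":10,"d":{"fgl":[9,68],"kcb":[42,77,18,2,25],"qin":44},"g":{"in":9,"w":[30,93,25,29,1,85]},"ott":{"bf":17,"kg":{"ao":26,"h":71,"l":48,"trg":75,"u":15}},"r":30}
After op 17 (replace /g/w 7): {"a":10,"d":{"fgl":[9,68],"kcb":[42,77,18,2,25],"qin":44},"g":{"in":9,"w":7},"ott":{"bf":17,"kg":{"ao":26,"h":71,"l":48,"trg":75,"u":15}},"r":30}

Answer: {"a":10,"d":{"fgl":[9,68],"kcb":[42,77,18,2,25],"qin":44},"g":{"in":9,"w":7},"ott":{"bf":17,"kg":{"ao":26,"h":71,"l":48,"trg":75,"u":15}},"r":30}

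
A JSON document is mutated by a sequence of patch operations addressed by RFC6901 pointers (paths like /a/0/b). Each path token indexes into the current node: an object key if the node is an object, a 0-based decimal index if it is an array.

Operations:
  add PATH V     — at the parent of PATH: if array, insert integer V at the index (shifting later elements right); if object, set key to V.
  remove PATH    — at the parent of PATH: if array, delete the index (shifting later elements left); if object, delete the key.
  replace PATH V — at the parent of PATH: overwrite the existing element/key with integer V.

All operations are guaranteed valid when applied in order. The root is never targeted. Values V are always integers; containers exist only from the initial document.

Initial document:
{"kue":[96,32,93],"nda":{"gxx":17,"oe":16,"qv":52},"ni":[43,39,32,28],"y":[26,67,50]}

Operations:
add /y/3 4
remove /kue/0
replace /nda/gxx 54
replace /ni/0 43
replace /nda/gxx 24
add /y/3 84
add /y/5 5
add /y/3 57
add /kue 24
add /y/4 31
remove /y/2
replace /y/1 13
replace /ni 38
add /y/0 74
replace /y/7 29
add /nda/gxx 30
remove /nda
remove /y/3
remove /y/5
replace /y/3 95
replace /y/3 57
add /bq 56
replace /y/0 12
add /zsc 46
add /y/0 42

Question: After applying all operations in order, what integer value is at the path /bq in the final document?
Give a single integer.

After op 1 (add /y/3 4): {"kue":[96,32,93],"nda":{"gxx":17,"oe":16,"qv":52},"ni":[43,39,32,28],"y":[26,67,50,4]}
After op 2 (remove /kue/0): {"kue":[32,93],"nda":{"gxx":17,"oe":16,"qv":52},"ni":[43,39,32,28],"y":[26,67,50,4]}
After op 3 (replace /nda/gxx 54): {"kue":[32,93],"nda":{"gxx":54,"oe":16,"qv":52},"ni":[43,39,32,28],"y":[26,67,50,4]}
After op 4 (replace /ni/0 43): {"kue":[32,93],"nda":{"gxx":54,"oe":16,"qv":52},"ni":[43,39,32,28],"y":[26,67,50,4]}
After op 5 (replace /nda/gxx 24): {"kue":[32,93],"nda":{"gxx":24,"oe":16,"qv":52},"ni":[43,39,32,28],"y":[26,67,50,4]}
After op 6 (add /y/3 84): {"kue":[32,93],"nda":{"gxx":24,"oe":16,"qv":52},"ni":[43,39,32,28],"y":[26,67,50,84,4]}
After op 7 (add /y/5 5): {"kue":[32,93],"nda":{"gxx":24,"oe":16,"qv":52},"ni":[43,39,32,28],"y":[26,67,50,84,4,5]}
After op 8 (add /y/3 57): {"kue":[32,93],"nda":{"gxx":24,"oe":16,"qv":52},"ni":[43,39,32,28],"y":[26,67,50,57,84,4,5]}
After op 9 (add /kue 24): {"kue":24,"nda":{"gxx":24,"oe":16,"qv":52},"ni":[43,39,32,28],"y":[26,67,50,57,84,4,5]}
After op 10 (add /y/4 31): {"kue":24,"nda":{"gxx":24,"oe":16,"qv":52},"ni":[43,39,32,28],"y":[26,67,50,57,31,84,4,5]}
After op 11 (remove /y/2): {"kue":24,"nda":{"gxx":24,"oe":16,"qv":52},"ni":[43,39,32,28],"y":[26,67,57,31,84,4,5]}
After op 12 (replace /y/1 13): {"kue":24,"nda":{"gxx":24,"oe":16,"qv":52},"ni":[43,39,32,28],"y":[26,13,57,31,84,4,5]}
After op 13 (replace /ni 38): {"kue":24,"nda":{"gxx":24,"oe":16,"qv":52},"ni":38,"y":[26,13,57,31,84,4,5]}
After op 14 (add /y/0 74): {"kue":24,"nda":{"gxx":24,"oe":16,"qv":52},"ni":38,"y":[74,26,13,57,31,84,4,5]}
After op 15 (replace /y/7 29): {"kue":24,"nda":{"gxx":24,"oe":16,"qv":52},"ni":38,"y":[74,26,13,57,31,84,4,29]}
After op 16 (add /nda/gxx 30): {"kue":24,"nda":{"gxx":30,"oe":16,"qv":52},"ni":38,"y":[74,26,13,57,31,84,4,29]}
After op 17 (remove /nda): {"kue":24,"ni":38,"y":[74,26,13,57,31,84,4,29]}
After op 18 (remove /y/3): {"kue":24,"ni":38,"y":[74,26,13,31,84,4,29]}
After op 19 (remove /y/5): {"kue":24,"ni":38,"y":[74,26,13,31,84,29]}
After op 20 (replace /y/3 95): {"kue":24,"ni":38,"y":[74,26,13,95,84,29]}
After op 21 (replace /y/3 57): {"kue":24,"ni":38,"y":[74,26,13,57,84,29]}
After op 22 (add /bq 56): {"bq":56,"kue":24,"ni":38,"y":[74,26,13,57,84,29]}
After op 23 (replace /y/0 12): {"bq":56,"kue":24,"ni":38,"y":[12,26,13,57,84,29]}
After op 24 (add /zsc 46): {"bq":56,"kue":24,"ni":38,"y":[12,26,13,57,84,29],"zsc":46}
After op 25 (add /y/0 42): {"bq":56,"kue":24,"ni":38,"y":[42,12,26,13,57,84,29],"zsc":46}
Value at /bq: 56

Answer: 56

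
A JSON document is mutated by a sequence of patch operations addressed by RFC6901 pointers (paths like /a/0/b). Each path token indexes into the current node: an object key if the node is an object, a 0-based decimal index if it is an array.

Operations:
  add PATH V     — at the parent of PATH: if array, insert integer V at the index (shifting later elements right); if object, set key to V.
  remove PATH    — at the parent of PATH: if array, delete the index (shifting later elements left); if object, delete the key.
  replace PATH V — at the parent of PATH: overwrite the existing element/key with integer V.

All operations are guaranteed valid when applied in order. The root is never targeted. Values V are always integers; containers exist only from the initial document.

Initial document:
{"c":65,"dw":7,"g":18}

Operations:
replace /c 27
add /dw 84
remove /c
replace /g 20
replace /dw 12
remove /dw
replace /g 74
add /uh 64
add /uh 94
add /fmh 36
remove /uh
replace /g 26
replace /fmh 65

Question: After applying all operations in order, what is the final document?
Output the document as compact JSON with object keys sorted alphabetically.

Answer: {"fmh":65,"g":26}

Derivation:
After op 1 (replace /c 27): {"c":27,"dw":7,"g":18}
After op 2 (add /dw 84): {"c":27,"dw":84,"g":18}
After op 3 (remove /c): {"dw":84,"g":18}
After op 4 (replace /g 20): {"dw":84,"g":20}
After op 5 (replace /dw 12): {"dw":12,"g":20}
After op 6 (remove /dw): {"g":20}
After op 7 (replace /g 74): {"g":74}
After op 8 (add /uh 64): {"g":74,"uh":64}
After op 9 (add /uh 94): {"g":74,"uh":94}
After op 10 (add /fmh 36): {"fmh":36,"g":74,"uh":94}
After op 11 (remove /uh): {"fmh":36,"g":74}
After op 12 (replace /g 26): {"fmh":36,"g":26}
After op 13 (replace /fmh 65): {"fmh":65,"g":26}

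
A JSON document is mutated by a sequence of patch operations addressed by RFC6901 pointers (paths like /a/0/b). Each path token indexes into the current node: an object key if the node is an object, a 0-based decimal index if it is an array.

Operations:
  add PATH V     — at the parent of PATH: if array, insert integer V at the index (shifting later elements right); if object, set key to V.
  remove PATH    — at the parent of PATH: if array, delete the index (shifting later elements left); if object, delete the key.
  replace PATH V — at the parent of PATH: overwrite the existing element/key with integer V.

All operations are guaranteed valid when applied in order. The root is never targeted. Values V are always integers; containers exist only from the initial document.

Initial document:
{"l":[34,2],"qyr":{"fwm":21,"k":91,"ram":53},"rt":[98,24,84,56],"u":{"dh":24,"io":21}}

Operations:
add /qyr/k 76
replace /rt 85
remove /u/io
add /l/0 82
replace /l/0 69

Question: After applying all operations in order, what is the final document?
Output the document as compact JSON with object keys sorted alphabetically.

Answer: {"l":[69,34,2],"qyr":{"fwm":21,"k":76,"ram":53},"rt":85,"u":{"dh":24}}

Derivation:
After op 1 (add /qyr/k 76): {"l":[34,2],"qyr":{"fwm":21,"k":76,"ram":53},"rt":[98,24,84,56],"u":{"dh":24,"io":21}}
After op 2 (replace /rt 85): {"l":[34,2],"qyr":{"fwm":21,"k":76,"ram":53},"rt":85,"u":{"dh":24,"io":21}}
After op 3 (remove /u/io): {"l":[34,2],"qyr":{"fwm":21,"k":76,"ram":53},"rt":85,"u":{"dh":24}}
After op 4 (add /l/0 82): {"l":[82,34,2],"qyr":{"fwm":21,"k":76,"ram":53},"rt":85,"u":{"dh":24}}
After op 5 (replace /l/0 69): {"l":[69,34,2],"qyr":{"fwm":21,"k":76,"ram":53},"rt":85,"u":{"dh":24}}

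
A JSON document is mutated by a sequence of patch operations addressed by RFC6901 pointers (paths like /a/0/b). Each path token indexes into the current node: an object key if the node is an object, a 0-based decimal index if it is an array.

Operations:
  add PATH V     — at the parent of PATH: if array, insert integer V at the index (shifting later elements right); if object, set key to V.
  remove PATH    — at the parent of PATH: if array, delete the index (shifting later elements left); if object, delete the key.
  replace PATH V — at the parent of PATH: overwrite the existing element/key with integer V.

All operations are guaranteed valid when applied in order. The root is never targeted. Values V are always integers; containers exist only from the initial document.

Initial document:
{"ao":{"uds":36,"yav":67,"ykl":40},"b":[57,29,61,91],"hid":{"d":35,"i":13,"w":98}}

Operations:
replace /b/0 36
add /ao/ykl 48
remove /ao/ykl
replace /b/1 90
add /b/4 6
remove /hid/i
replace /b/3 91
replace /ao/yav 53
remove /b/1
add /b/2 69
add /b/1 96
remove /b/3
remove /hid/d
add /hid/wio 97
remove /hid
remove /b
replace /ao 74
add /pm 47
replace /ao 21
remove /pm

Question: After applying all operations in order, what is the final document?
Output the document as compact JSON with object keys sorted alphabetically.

Answer: {"ao":21}

Derivation:
After op 1 (replace /b/0 36): {"ao":{"uds":36,"yav":67,"ykl":40},"b":[36,29,61,91],"hid":{"d":35,"i":13,"w":98}}
After op 2 (add /ao/ykl 48): {"ao":{"uds":36,"yav":67,"ykl":48},"b":[36,29,61,91],"hid":{"d":35,"i":13,"w":98}}
After op 3 (remove /ao/ykl): {"ao":{"uds":36,"yav":67},"b":[36,29,61,91],"hid":{"d":35,"i":13,"w":98}}
After op 4 (replace /b/1 90): {"ao":{"uds":36,"yav":67},"b":[36,90,61,91],"hid":{"d":35,"i":13,"w":98}}
After op 5 (add /b/4 6): {"ao":{"uds":36,"yav":67},"b":[36,90,61,91,6],"hid":{"d":35,"i":13,"w":98}}
After op 6 (remove /hid/i): {"ao":{"uds":36,"yav":67},"b":[36,90,61,91,6],"hid":{"d":35,"w":98}}
After op 7 (replace /b/3 91): {"ao":{"uds":36,"yav":67},"b":[36,90,61,91,6],"hid":{"d":35,"w":98}}
After op 8 (replace /ao/yav 53): {"ao":{"uds":36,"yav":53},"b":[36,90,61,91,6],"hid":{"d":35,"w":98}}
After op 9 (remove /b/1): {"ao":{"uds":36,"yav":53},"b":[36,61,91,6],"hid":{"d":35,"w":98}}
After op 10 (add /b/2 69): {"ao":{"uds":36,"yav":53},"b":[36,61,69,91,6],"hid":{"d":35,"w":98}}
After op 11 (add /b/1 96): {"ao":{"uds":36,"yav":53},"b":[36,96,61,69,91,6],"hid":{"d":35,"w":98}}
After op 12 (remove /b/3): {"ao":{"uds":36,"yav":53},"b":[36,96,61,91,6],"hid":{"d":35,"w":98}}
After op 13 (remove /hid/d): {"ao":{"uds":36,"yav":53},"b":[36,96,61,91,6],"hid":{"w":98}}
After op 14 (add /hid/wio 97): {"ao":{"uds":36,"yav":53},"b":[36,96,61,91,6],"hid":{"w":98,"wio":97}}
After op 15 (remove /hid): {"ao":{"uds":36,"yav":53},"b":[36,96,61,91,6]}
After op 16 (remove /b): {"ao":{"uds":36,"yav":53}}
After op 17 (replace /ao 74): {"ao":74}
After op 18 (add /pm 47): {"ao":74,"pm":47}
After op 19 (replace /ao 21): {"ao":21,"pm":47}
After op 20 (remove /pm): {"ao":21}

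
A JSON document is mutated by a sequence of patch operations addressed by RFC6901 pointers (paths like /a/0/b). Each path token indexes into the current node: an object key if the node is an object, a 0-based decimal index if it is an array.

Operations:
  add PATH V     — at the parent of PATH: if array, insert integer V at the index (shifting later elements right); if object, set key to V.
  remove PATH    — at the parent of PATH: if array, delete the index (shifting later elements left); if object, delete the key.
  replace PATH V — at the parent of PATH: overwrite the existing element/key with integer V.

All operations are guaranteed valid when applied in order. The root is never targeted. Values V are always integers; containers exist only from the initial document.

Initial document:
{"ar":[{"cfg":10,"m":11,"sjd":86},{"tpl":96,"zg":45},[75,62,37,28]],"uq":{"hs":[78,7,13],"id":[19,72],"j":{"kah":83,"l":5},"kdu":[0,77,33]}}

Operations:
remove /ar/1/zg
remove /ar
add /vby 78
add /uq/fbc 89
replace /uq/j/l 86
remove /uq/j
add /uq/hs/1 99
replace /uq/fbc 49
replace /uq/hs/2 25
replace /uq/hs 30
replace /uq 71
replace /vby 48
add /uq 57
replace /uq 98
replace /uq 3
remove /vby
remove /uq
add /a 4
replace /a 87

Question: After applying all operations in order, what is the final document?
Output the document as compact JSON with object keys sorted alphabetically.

Answer: {"a":87}

Derivation:
After op 1 (remove /ar/1/zg): {"ar":[{"cfg":10,"m":11,"sjd":86},{"tpl":96},[75,62,37,28]],"uq":{"hs":[78,7,13],"id":[19,72],"j":{"kah":83,"l":5},"kdu":[0,77,33]}}
After op 2 (remove /ar): {"uq":{"hs":[78,7,13],"id":[19,72],"j":{"kah":83,"l":5},"kdu":[0,77,33]}}
After op 3 (add /vby 78): {"uq":{"hs":[78,7,13],"id":[19,72],"j":{"kah":83,"l":5},"kdu":[0,77,33]},"vby":78}
After op 4 (add /uq/fbc 89): {"uq":{"fbc":89,"hs":[78,7,13],"id":[19,72],"j":{"kah":83,"l":5},"kdu":[0,77,33]},"vby":78}
After op 5 (replace /uq/j/l 86): {"uq":{"fbc":89,"hs":[78,7,13],"id":[19,72],"j":{"kah":83,"l":86},"kdu":[0,77,33]},"vby":78}
After op 6 (remove /uq/j): {"uq":{"fbc":89,"hs":[78,7,13],"id":[19,72],"kdu":[0,77,33]},"vby":78}
After op 7 (add /uq/hs/1 99): {"uq":{"fbc":89,"hs":[78,99,7,13],"id":[19,72],"kdu":[0,77,33]},"vby":78}
After op 8 (replace /uq/fbc 49): {"uq":{"fbc":49,"hs":[78,99,7,13],"id":[19,72],"kdu":[0,77,33]},"vby":78}
After op 9 (replace /uq/hs/2 25): {"uq":{"fbc":49,"hs":[78,99,25,13],"id":[19,72],"kdu":[0,77,33]},"vby":78}
After op 10 (replace /uq/hs 30): {"uq":{"fbc":49,"hs":30,"id":[19,72],"kdu":[0,77,33]},"vby":78}
After op 11 (replace /uq 71): {"uq":71,"vby":78}
After op 12 (replace /vby 48): {"uq":71,"vby":48}
After op 13 (add /uq 57): {"uq":57,"vby":48}
After op 14 (replace /uq 98): {"uq":98,"vby":48}
After op 15 (replace /uq 3): {"uq":3,"vby":48}
After op 16 (remove /vby): {"uq":3}
After op 17 (remove /uq): {}
After op 18 (add /a 4): {"a":4}
After op 19 (replace /a 87): {"a":87}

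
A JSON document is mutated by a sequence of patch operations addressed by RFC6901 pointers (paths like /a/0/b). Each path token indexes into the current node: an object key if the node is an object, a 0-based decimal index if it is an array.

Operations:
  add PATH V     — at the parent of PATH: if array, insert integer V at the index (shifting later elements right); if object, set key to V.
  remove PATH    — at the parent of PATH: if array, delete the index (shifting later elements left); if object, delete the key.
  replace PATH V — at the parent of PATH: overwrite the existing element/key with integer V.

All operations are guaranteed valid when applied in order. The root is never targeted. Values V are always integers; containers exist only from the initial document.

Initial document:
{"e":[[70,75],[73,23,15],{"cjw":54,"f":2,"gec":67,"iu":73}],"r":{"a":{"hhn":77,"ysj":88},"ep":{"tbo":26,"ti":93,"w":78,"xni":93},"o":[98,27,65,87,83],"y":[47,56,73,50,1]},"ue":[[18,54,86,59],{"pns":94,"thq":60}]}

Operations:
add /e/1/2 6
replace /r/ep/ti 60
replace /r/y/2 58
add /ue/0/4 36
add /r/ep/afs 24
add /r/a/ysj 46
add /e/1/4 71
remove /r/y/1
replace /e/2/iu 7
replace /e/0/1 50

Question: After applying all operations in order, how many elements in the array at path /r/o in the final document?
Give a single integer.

Answer: 5

Derivation:
After op 1 (add /e/1/2 6): {"e":[[70,75],[73,23,6,15],{"cjw":54,"f":2,"gec":67,"iu":73}],"r":{"a":{"hhn":77,"ysj":88},"ep":{"tbo":26,"ti":93,"w":78,"xni":93},"o":[98,27,65,87,83],"y":[47,56,73,50,1]},"ue":[[18,54,86,59],{"pns":94,"thq":60}]}
After op 2 (replace /r/ep/ti 60): {"e":[[70,75],[73,23,6,15],{"cjw":54,"f":2,"gec":67,"iu":73}],"r":{"a":{"hhn":77,"ysj":88},"ep":{"tbo":26,"ti":60,"w":78,"xni":93},"o":[98,27,65,87,83],"y":[47,56,73,50,1]},"ue":[[18,54,86,59],{"pns":94,"thq":60}]}
After op 3 (replace /r/y/2 58): {"e":[[70,75],[73,23,6,15],{"cjw":54,"f":2,"gec":67,"iu":73}],"r":{"a":{"hhn":77,"ysj":88},"ep":{"tbo":26,"ti":60,"w":78,"xni":93},"o":[98,27,65,87,83],"y":[47,56,58,50,1]},"ue":[[18,54,86,59],{"pns":94,"thq":60}]}
After op 4 (add /ue/0/4 36): {"e":[[70,75],[73,23,6,15],{"cjw":54,"f":2,"gec":67,"iu":73}],"r":{"a":{"hhn":77,"ysj":88},"ep":{"tbo":26,"ti":60,"w":78,"xni":93},"o":[98,27,65,87,83],"y":[47,56,58,50,1]},"ue":[[18,54,86,59,36],{"pns":94,"thq":60}]}
After op 5 (add /r/ep/afs 24): {"e":[[70,75],[73,23,6,15],{"cjw":54,"f":2,"gec":67,"iu":73}],"r":{"a":{"hhn":77,"ysj":88},"ep":{"afs":24,"tbo":26,"ti":60,"w":78,"xni":93},"o":[98,27,65,87,83],"y":[47,56,58,50,1]},"ue":[[18,54,86,59,36],{"pns":94,"thq":60}]}
After op 6 (add /r/a/ysj 46): {"e":[[70,75],[73,23,6,15],{"cjw":54,"f":2,"gec":67,"iu":73}],"r":{"a":{"hhn":77,"ysj":46},"ep":{"afs":24,"tbo":26,"ti":60,"w":78,"xni":93},"o":[98,27,65,87,83],"y":[47,56,58,50,1]},"ue":[[18,54,86,59,36],{"pns":94,"thq":60}]}
After op 7 (add /e/1/4 71): {"e":[[70,75],[73,23,6,15,71],{"cjw":54,"f":2,"gec":67,"iu":73}],"r":{"a":{"hhn":77,"ysj":46},"ep":{"afs":24,"tbo":26,"ti":60,"w":78,"xni":93},"o":[98,27,65,87,83],"y":[47,56,58,50,1]},"ue":[[18,54,86,59,36],{"pns":94,"thq":60}]}
After op 8 (remove /r/y/1): {"e":[[70,75],[73,23,6,15,71],{"cjw":54,"f":2,"gec":67,"iu":73}],"r":{"a":{"hhn":77,"ysj":46},"ep":{"afs":24,"tbo":26,"ti":60,"w":78,"xni":93},"o":[98,27,65,87,83],"y":[47,58,50,1]},"ue":[[18,54,86,59,36],{"pns":94,"thq":60}]}
After op 9 (replace /e/2/iu 7): {"e":[[70,75],[73,23,6,15,71],{"cjw":54,"f":2,"gec":67,"iu":7}],"r":{"a":{"hhn":77,"ysj":46},"ep":{"afs":24,"tbo":26,"ti":60,"w":78,"xni":93},"o":[98,27,65,87,83],"y":[47,58,50,1]},"ue":[[18,54,86,59,36],{"pns":94,"thq":60}]}
After op 10 (replace /e/0/1 50): {"e":[[70,50],[73,23,6,15,71],{"cjw":54,"f":2,"gec":67,"iu":7}],"r":{"a":{"hhn":77,"ysj":46},"ep":{"afs":24,"tbo":26,"ti":60,"w":78,"xni":93},"o":[98,27,65,87,83],"y":[47,58,50,1]},"ue":[[18,54,86,59,36],{"pns":94,"thq":60}]}
Size at path /r/o: 5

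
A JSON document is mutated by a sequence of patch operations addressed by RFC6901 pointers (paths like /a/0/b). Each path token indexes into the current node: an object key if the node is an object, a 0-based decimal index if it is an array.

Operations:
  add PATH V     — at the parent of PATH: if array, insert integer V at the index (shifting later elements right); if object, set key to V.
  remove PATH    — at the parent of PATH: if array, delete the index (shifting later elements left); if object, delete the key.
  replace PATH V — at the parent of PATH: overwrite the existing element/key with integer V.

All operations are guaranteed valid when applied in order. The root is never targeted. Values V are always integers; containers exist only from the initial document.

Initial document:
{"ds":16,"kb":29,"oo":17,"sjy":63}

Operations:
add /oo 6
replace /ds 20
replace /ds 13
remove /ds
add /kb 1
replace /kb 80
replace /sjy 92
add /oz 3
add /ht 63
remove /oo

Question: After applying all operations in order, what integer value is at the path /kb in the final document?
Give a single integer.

After op 1 (add /oo 6): {"ds":16,"kb":29,"oo":6,"sjy":63}
After op 2 (replace /ds 20): {"ds":20,"kb":29,"oo":6,"sjy":63}
After op 3 (replace /ds 13): {"ds":13,"kb":29,"oo":6,"sjy":63}
After op 4 (remove /ds): {"kb":29,"oo":6,"sjy":63}
After op 5 (add /kb 1): {"kb":1,"oo":6,"sjy":63}
After op 6 (replace /kb 80): {"kb":80,"oo":6,"sjy":63}
After op 7 (replace /sjy 92): {"kb":80,"oo":6,"sjy":92}
After op 8 (add /oz 3): {"kb":80,"oo":6,"oz":3,"sjy":92}
After op 9 (add /ht 63): {"ht":63,"kb":80,"oo":6,"oz":3,"sjy":92}
After op 10 (remove /oo): {"ht":63,"kb":80,"oz":3,"sjy":92}
Value at /kb: 80

Answer: 80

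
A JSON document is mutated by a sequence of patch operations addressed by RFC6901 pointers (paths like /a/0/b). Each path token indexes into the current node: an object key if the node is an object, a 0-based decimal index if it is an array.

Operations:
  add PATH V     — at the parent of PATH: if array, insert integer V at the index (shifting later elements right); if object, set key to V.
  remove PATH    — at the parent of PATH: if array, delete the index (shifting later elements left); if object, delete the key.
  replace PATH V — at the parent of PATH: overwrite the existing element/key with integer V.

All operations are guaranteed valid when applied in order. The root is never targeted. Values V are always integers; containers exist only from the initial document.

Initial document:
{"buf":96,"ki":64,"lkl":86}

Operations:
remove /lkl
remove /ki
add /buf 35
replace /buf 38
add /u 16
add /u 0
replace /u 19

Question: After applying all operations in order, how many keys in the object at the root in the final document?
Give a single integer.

After op 1 (remove /lkl): {"buf":96,"ki":64}
After op 2 (remove /ki): {"buf":96}
After op 3 (add /buf 35): {"buf":35}
After op 4 (replace /buf 38): {"buf":38}
After op 5 (add /u 16): {"buf":38,"u":16}
After op 6 (add /u 0): {"buf":38,"u":0}
After op 7 (replace /u 19): {"buf":38,"u":19}
Size at the root: 2

Answer: 2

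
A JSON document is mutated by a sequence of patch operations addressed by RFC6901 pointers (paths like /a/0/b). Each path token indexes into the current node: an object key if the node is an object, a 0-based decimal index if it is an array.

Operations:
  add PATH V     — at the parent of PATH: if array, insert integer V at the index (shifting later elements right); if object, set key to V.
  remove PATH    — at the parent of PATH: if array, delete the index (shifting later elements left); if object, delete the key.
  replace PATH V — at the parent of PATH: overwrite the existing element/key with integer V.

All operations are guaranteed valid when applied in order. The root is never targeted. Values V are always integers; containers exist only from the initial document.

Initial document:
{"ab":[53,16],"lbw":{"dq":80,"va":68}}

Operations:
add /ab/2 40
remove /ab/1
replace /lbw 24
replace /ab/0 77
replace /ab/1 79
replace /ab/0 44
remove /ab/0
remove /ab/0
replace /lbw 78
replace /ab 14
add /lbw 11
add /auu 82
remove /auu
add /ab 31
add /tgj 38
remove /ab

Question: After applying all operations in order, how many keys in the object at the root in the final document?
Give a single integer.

Answer: 2

Derivation:
After op 1 (add /ab/2 40): {"ab":[53,16,40],"lbw":{"dq":80,"va":68}}
After op 2 (remove /ab/1): {"ab":[53,40],"lbw":{"dq":80,"va":68}}
After op 3 (replace /lbw 24): {"ab":[53,40],"lbw":24}
After op 4 (replace /ab/0 77): {"ab":[77,40],"lbw":24}
After op 5 (replace /ab/1 79): {"ab":[77,79],"lbw":24}
After op 6 (replace /ab/0 44): {"ab":[44,79],"lbw":24}
After op 7 (remove /ab/0): {"ab":[79],"lbw":24}
After op 8 (remove /ab/0): {"ab":[],"lbw":24}
After op 9 (replace /lbw 78): {"ab":[],"lbw":78}
After op 10 (replace /ab 14): {"ab":14,"lbw":78}
After op 11 (add /lbw 11): {"ab":14,"lbw":11}
After op 12 (add /auu 82): {"ab":14,"auu":82,"lbw":11}
After op 13 (remove /auu): {"ab":14,"lbw":11}
After op 14 (add /ab 31): {"ab":31,"lbw":11}
After op 15 (add /tgj 38): {"ab":31,"lbw":11,"tgj":38}
After op 16 (remove /ab): {"lbw":11,"tgj":38}
Size at the root: 2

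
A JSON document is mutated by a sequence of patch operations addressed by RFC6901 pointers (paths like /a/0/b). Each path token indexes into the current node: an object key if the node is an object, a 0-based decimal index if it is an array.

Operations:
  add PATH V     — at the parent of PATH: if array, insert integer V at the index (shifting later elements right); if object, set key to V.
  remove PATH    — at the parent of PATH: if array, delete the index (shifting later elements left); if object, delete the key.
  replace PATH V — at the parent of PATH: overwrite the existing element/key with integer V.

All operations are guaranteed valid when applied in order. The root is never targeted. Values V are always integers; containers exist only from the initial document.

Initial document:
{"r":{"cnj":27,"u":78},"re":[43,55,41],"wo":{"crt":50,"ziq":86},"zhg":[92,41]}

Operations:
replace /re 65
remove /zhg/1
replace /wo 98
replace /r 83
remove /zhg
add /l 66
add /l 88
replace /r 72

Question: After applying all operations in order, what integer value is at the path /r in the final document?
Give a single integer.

After op 1 (replace /re 65): {"r":{"cnj":27,"u":78},"re":65,"wo":{"crt":50,"ziq":86},"zhg":[92,41]}
After op 2 (remove /zhg/1): {"r":{"cnj":27,"u":78},"re":65,"wo":{"crt":50,"ziq":86},"zhg":[92]}
After op 3 (replace /wo 98): {"r":{"cnj":27,"u":78},"re":65,"wo":98,"zhg":[92]}
After op 4 (replace /r 83): {"r":83,"re":65,"wo":98,"zhg":[92]}
After op 5 (remove /zhg): {"r":83,"re":65,"wo":98}
After op 6 (add /l 66): {"l":66,"r":83,"re":65,"wo":98}
After op 7 (add /l 88): {"l":88,"r":83,"re":65,"wo":98}
After op 8 (replace /r 72): {"l":88,"r":72,"re":65,"wo":98}
Value at /r: 72

Answer: 72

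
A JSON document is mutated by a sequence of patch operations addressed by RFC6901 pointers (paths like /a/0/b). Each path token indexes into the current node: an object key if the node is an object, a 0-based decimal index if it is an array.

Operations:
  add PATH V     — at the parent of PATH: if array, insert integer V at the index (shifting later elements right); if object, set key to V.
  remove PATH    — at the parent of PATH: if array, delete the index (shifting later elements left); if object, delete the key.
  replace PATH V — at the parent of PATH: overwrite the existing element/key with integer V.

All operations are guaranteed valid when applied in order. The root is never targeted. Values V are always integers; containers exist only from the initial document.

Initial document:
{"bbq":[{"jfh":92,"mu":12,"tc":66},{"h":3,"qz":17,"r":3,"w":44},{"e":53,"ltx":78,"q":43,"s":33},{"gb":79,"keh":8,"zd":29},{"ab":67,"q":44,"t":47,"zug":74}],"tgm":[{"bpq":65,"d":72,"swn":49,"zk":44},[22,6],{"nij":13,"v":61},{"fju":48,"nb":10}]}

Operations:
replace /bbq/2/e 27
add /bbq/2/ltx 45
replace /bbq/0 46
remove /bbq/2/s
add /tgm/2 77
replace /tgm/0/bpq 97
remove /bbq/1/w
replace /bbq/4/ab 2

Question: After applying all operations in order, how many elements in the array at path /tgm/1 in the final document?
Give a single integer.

After op 1 (replace /bbq/2/e 27): {"bbq":[{"jfh":92,"mu":12,"tc":66},{"h":3,"qz":17,"r":3,"w":44},{"e":27,"ltx":78,"q":43,"s":33},{"gb":79,"keh":8,"zd":29},{"ab":67,"q":44,"t":47,"zug":74}],"tgm":[{"bpq":65,"d":72,"swn":49,"zk":44},[22,6],{"nij":13,"v":61},{"fju":48,"nb":10}]}
After op 2 (add /bbq/2/ltx 45): {"bbq":[{"jfh":92,"mu":12,"tc":66},{"h":3,"qz":17,"r":3,"w":44},{"e":27,"ltx":45,"q":43,"s":33},{"gb":79,"keh":8,"zd":29},{"ab":67,"q":44,"t":47,"zug":74}],"tgm":[{"bpq":65,"d":72,"swn":49,"zk":44},[22,6],{"nij":13,"v":61},{"fju":48,"nb":10}]}
After op 3 (replace /bbq/0 46): {"bbq":[46,{"h":3,"qz":17,"r":3,"w":44},{"e":27,"ltx":45,"q":43,"s":33},{"gb":79,"keh":8,"zd":29},{"ab":67,"q":44,"t":47,"zug":74}],"tgm":[{"bpq":65,"d":72,"swn":49,"zk":44},[22,6],{"nij":13,"v":61},{"fju":48,"nb":10}]}
After op 4 (remove /bbq/2/s): {"bbq":[46,{"h":3,"qz":17,"r":3,"w":44},{"e":27,"ltx":45,"q":43},{"gb":79,"keh":8,"zd":29},{"ab":67,"q":44,"t":47,"zug":74}],"tgm":[{"bpq":65,"d":72,"swn":49,"zk":44},[22,6],{"nij":13,"v":61},{"fju":48,"nb":10}]}
After op 5 (add /tgm/2 77): {"bbq":[46,{"h":3,"qz":17,"r":3,"w":44},{"e":27,"ltx":45,"q":43},{"gb":79,"keh":8,"zd":29},{"ab":67,"q":44,"t":47,"zug":74}],"tgm":[{"bpq":65,"d":72,"swn":49,"zk":44},[22,6],77,{"nij":13,"v":61},{"fju":48,"nb":10}]}
After op 6 (replace /tgm/0/bpq 97): {"bbq":[46,{"h":3,"qz":17,"r":3,"w":44},{"e":27,"ltx":45,"q":43},{"gb":79,"keh":8,"zd":29},{"ab":67,"q":44,"t":47,"zug":74}],"tgm":[{"bpq":97,"d":72,"swn":49,"zk":44},[22,6],77,{"nij":13,"v":61},{"fju":48,"nb":10}]}
After op 7 (remove /bbq/1/w): {"bbq":[46,{"h":3,"qz":17,"r":3},{"e":27,"ltx":45,"q":43},{"gb":79,"keh":8,"zd":29},{"ab":67,"q":44,"t":47,"zug":74}],"tgm":[{"bpq":97,"d":72,"swn":49,"zk":44},[22,6],77,{"nij":13,"v":61},{"fju":48,"nb":10}]}
After op 8 (replace /bbq/4/ab 2): {"bbq":[46,{"h":3,"qz":17,"r":3},{"e":27,"ltx":45,"q":43},{"gb":79,"keh":8,"zd":29},{"ab":2,"q":44,"t":47,"zug":74}],"tgm":[{"bpq":97,"d":72,"swn":49,"zk":44},[22,6],77,{"nij":13,"v":61},{"fju":48,"nb":10}]}
Size at path /tgm/1: 2

Answer: 2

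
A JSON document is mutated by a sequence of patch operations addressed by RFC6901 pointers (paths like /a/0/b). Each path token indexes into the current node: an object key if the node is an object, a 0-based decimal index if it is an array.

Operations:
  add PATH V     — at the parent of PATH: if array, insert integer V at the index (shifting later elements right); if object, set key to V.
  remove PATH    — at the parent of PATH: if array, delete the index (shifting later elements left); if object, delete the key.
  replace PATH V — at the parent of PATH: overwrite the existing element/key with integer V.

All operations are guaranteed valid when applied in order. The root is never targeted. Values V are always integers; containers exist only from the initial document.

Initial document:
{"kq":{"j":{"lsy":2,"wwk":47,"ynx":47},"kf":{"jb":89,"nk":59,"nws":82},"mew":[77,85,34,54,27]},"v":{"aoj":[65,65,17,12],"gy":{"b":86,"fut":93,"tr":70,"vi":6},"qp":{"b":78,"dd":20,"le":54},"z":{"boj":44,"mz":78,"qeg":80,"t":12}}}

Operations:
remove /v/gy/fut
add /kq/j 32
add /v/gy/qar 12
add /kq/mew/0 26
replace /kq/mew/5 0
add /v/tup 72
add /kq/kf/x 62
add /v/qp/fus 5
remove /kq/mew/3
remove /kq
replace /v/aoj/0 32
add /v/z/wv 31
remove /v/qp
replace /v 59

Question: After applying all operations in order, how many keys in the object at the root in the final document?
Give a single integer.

Answer: 1

Derivation:
After op 1 (remove /v/gy/fut): {"kq":{"j":{"lsy":2,"wwk":47,"ynx":47},"kf":{"jb":89,"nk":59,"nws":82},"mew":[77,85,34,54,27]},"v":{"aoj":[65,65,17,12],"gy":{"b":86,"tr":70,"vi":6},"qp":{"b":78,"dd":20,"le":54},"z":{"boj":44,"mz":78,"qeg":80,"t":12}}}
After op 2 (add /kq/j 32): {"kq":{"j":32,"kf":{"jb":89,"nk":59,"nws":82},"mew":[77,85,34,54,27]},"v":{"aoj":[65,65,17,12],"gy":{"b":86,"tr":70,"vi":6},"qp":{"b":78,"dd":20,"le":54},"z":{"boj":44,"mz":78,"qeg":80,"t":12}}}
After op 3 (add /v/gy/qar 12): {"kq":{"j":32,"kf":{"jb":89,"nk":59,"nws":82},"mew":[77,85,34,54,27]},"v":{"aoj":[65,65,17,12],"gy":{"b":86,"qar":12,"tr":70,"vi":6},"qp":{"b":78,"dd":20,"le":54},"z":{"boj":44,"mz":78,"qeg":80,"t":12}}}
After op 4 (add /kq/mew/0 26): {"kq":{"j":32,"kf":{"jb":89,"nk":59,"nws":82},"mew":[26,77,85,34,54,27]},"v":{"aoj":[65,65,17,12],"gy":{"b":86,"qar":12,"tr":70,"vi":6},"qp":{"b":78,"dd":20,"le":54},"z":{"boj":44,"mz":78,"qeg":80,"t":12}}}
After op 5 (replace /kq/mew/5 0): {"kq":{"j":32,"kf":{"jb":89,"nk":59,"nws":82},"mew":[26,77,85,34,54,0]},"v":{"aoj":[65,65,17,12],"gy":{"b":86,"qar":12,"tr":70,"vi":6},"qp":{"b":78,"dd":20,"le":54},"z":{"boj":44,"mz":78,"qeg":80,"t":12}}}
After op 6 (add /v/tup 72): {"kq":{"j":32,"kf":{"jb":89,"nk":59,"nws":82},"mew":[26,77,85,34,54,0]},"v":{"aoj":[65,65,17,12],"gy":{"b":86,"qar":12,"tr":70,"vi":6},"qp":{"b":78,"dd":20,"le":54},"tup":72,"z":{"boj":44,"mz":78,"qeg":80,"t":12}}}
After op 7 (add /kq/kf/x 62): {"kq":{"j":32,"kf":{"jb":89,"nk":59,"nws":82,"x":62},"mew":[26,77,85,34,54,0]},"v":{"aoj":[65,65,17,12],"gy":{"b":86,"qar":12,"tr":70,"vi":6},"qp":{"b":78,"dd":20,"le":54},"tup":72,"z":{"boj":44,"mz":78,"qeg":80,"t":12}}}
After op 8 (add /v/qp/fus 5): {"kq":{"j":32,"kf":{"jb":89,"nk":59,"nws":82,"x":62},"mew":[26,77,85,34,54,0]},"v":{"aoj":[65,65,17,12],"gy":{"b":86,"qar":12,"tr":70,"vi":6},"qp":{"b":78,"dd":20,"fus":5,"le":54},"tup":72,"z":{"boj":44,"mz":78,"qeg":80,"t":12}}}
After op 9 (remove /kq/mew/3): {"kq":{"j":32,"kf":{"jb":89,"nk":59,"nws":82,"x":62},"mew":[26,77,85,54,0]},"v":{"aoj":[65,65,17,12],"gy":{"b":86,"qar":12,"tr":70,"vi":6},"qp":{"b":78,"dd":20,"fus":5,"le":54},"tup":72,"z":{"boj":44,"mz":78,"qeg":80,"t":12}}}
After op 10 (remove /kq): {"v":{"aoj":[65,65,17,12],"gy":{"b":86,"qar":12,"tr":70,"vi":6},"qp":{"b":78,"dd":20,"fus":5,"le":54},"tup":72,"z":{"boj":44,"mz":78,"qeg":80,"t":12}}}
After op 11 (replace /v/aoj/0 32): {"v":{"aoj":[32,65,17,12],"gy":{"b":86,"qar":12,"tr":70,"vi":6},"qp":{"b":78,"dd":20,"fus":5,"le":54},"tup":72,"z":{"boj":44,"mz":78,"qeg":80,"t":12}}}
After op 12 (add /v/z/wv 31): {"v":{"aoj":[32,65,17,12],"gy":{"b":86,"qar":12,"tr":70,"vi":6},"qp":{"b":78,"dd":20,"fus":5,"le":54},"tup":72,"z":{"boj":44,"mz":78,"qeg":80,"t":12,"wv":31}}}
After op 13 (remove /v/qp): {"v":{"aoj":[32,65,17,12],"gy":{"b":86,"qar":12,"tr":70,"vi":6},"tup":72,"z":{"boj":44,"mz":78,"qeg":80,"t":12,"wv":31}}}
After op 14 (replace /v 59): {"v":59}
Size at the root: 1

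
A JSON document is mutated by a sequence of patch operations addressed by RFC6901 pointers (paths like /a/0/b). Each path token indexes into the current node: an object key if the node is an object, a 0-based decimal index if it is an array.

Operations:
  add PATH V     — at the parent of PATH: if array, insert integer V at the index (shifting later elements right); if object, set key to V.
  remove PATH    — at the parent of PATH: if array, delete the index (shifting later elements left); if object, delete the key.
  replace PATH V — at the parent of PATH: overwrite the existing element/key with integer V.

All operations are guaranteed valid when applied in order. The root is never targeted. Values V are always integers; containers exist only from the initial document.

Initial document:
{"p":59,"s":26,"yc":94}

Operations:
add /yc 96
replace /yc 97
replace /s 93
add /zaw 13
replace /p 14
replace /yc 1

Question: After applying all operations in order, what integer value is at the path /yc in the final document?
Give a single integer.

Answer: 1

Derivation:
After op 1 (add /yc 96): {"p":59,"s":26,"yc":96}
After op 2 (replace /yc 97): {"p":59,"s":26,"yc":97}
After op 3 (replace /s 93): {"p":59,"s":93,"yc":97}
After op 4 (add /zaw 13): {"p":59,"s":93,"yc":97,"zaw":13}
After op 5 (replace /p 14): {"p":14,"s":93,"yc":97,"zaw":13}
After op 6 (replace /yc 1): {"p":14,"s":93,"yc":1,"zaw":13}
Value at /yc: 1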